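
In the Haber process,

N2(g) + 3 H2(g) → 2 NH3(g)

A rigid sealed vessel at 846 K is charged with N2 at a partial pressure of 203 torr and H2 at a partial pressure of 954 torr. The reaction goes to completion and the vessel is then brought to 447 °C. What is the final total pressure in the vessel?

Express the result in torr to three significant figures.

639 torr

Because the vessel is rigid and T is held at 846 K, work the stoichiometry in partial pressures (P_i = n_iRT/V).
P(H2) required for 203 torr of N2 = (3/1) × 203 = 609.0 torr; available 954 torr, so N2 is limiting.
P(H2) remaining = 954 − (3/1) × 203 = 345.0 torr
P(gaseous products) = (2)/1 × 203 = 406.0 torr
P_total at 846 K = 345.0 + 406.0 = 751.0 torr
Scaling to 447 °C: P = 751.0 × 720.15/846 = 639.3 torr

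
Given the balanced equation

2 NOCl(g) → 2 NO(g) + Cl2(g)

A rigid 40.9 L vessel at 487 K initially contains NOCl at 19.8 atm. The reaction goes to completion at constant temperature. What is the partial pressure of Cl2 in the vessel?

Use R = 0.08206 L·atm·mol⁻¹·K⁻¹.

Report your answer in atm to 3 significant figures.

n(NOCl)₀ = PV/RT = (19.8 × 40.9) / (0.08206 × 487) = 20.26 mol
n(Cl2) = (1/2) × 20.26 = 10.13 mol
P(Cl2) = nRT/V = 10.13 × 0.08206 × 487 / 40.9 = 9.898 atm

9.90 atm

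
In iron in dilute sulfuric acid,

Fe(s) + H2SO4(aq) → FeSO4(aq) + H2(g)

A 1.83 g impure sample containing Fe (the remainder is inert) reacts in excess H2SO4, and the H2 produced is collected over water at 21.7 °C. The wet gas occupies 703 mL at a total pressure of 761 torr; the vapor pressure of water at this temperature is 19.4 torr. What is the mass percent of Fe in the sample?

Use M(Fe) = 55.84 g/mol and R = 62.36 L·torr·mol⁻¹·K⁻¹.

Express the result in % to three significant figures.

86.5 %

P(H2) = 761 − 19.4 = 741.6 torr
n(H2) = PV/RT = (741.6 × 0.7030) / (62.36 × 294.85) = 0.02835 mol
n(Fe) = (1/1) × 0.02835 = 0.02835 mol
m(Fe) = 0.02835 × 55.84 = 1.583 g
%Fe = 1.583 / 1.83 × 100 = 86.50%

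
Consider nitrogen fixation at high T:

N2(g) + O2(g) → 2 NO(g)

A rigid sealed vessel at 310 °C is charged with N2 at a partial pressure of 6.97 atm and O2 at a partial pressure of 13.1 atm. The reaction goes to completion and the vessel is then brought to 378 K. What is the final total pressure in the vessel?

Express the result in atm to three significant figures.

13.0 atm

At constant V, partial pressures at 310 °C are proportional to moles, so apply stoichiometry directly to pressures.
P(O2) required for 6.97 atm of N2 = (1/1) × 6.97 = 6.970 atm; available 13.1 atm, so N2 is limiting.
P(O2) remaining = 13.1 − (1/1) × 6.97 = 6.130 atm
P(gaseous products) = (2)/1 × 6.97 = 13.94 atm
P_total at 310 °C = 6.130 + 13.94 = 20.07 atm
Scaling to 378 K: P = 20.07 × 378/583.15 = 13.01 atm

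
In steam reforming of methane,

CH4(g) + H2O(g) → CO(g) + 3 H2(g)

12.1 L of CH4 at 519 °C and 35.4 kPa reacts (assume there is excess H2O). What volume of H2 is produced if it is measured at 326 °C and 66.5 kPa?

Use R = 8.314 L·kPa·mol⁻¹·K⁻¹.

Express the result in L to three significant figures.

14.6 L

n(CH4) = PV/RT = (35.4 × 12.1) / (8.314 × 792.15) = 0.06504 mol
n(H2) = (3/1) × 0.06504 = 0.1951 mol
V = nRT/P = 0.1951 × 8.314 × 599.15 / 66.5 = 14.61 L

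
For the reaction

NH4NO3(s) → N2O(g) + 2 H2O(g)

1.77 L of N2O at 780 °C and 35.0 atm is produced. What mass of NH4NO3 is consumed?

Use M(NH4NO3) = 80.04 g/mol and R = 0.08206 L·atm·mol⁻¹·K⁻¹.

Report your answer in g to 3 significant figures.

57.4 g

n(N2O) = PV/RT = (35.0 × 1.77) / (0.08206 × 1053.15) = 0.7168 mol
n(NH4NO3) = (1/1) × 0.7168 = 0.7168 mol
m(NH4NO3) = 0.7168 × 80.04 = 57.37 g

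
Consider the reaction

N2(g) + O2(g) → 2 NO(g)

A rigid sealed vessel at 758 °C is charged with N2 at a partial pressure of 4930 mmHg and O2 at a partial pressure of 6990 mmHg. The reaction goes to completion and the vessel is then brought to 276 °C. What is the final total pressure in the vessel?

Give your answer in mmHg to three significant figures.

With V and T fixed, P_i ∝ n_i, so the mole ratios apply directly to partial pressures at 758 °C.
P(O2) required for 4930 mmHg of N2 = (1/1) × 4930 = 4930 mmHg; available 6990 mmHg, so N2 is limiting.
P(O2) remaining = 6990 − (1/1) × 4930 = 2060 mmHg
P(gaseous products) = (2)/1 × 4930 = 9860 mmHg
P_total at 758 °C = 2060 + 9860 = 11920 mmHg
Scaling to 276 °C: P = 11920 × 549.15/1031.15 = 6348 mmHg

6350 mmHg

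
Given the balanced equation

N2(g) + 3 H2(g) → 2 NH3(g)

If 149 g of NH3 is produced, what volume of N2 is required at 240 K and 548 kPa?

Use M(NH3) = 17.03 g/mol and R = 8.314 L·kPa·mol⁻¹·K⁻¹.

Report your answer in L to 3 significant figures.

15.9 L

n(NH3) = 149.0 / 17.03 = 8.749 mol
n(N2) = (1/2) × 8.749 = 4.375 mol
V = nRT/P = 4.375 × 8.314 × 240 / 548 = 15.93 L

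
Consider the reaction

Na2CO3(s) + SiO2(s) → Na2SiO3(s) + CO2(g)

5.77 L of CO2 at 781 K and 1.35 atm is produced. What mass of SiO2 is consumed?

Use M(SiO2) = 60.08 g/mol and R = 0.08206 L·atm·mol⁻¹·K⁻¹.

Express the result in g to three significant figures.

n(CO2) = PV/RT = (1.35 × 5.77) / (0.08206 × 781) = 0.1215 mol
n(SiO2) = (1/1) × 0.1215 = 0.1215 mol
m(SiO2) = 0.1215 × 60.08 = 7.300 g

7.30 g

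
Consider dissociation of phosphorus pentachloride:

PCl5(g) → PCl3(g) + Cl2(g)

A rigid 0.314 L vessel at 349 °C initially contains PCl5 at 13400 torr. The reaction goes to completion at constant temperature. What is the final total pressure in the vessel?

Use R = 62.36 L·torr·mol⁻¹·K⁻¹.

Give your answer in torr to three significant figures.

26800 torr

Since T and V are fixed, P_final/P_initial = n_final/n_initial = 2/1.
P_final = (2/1) × 13400 = 26800 torr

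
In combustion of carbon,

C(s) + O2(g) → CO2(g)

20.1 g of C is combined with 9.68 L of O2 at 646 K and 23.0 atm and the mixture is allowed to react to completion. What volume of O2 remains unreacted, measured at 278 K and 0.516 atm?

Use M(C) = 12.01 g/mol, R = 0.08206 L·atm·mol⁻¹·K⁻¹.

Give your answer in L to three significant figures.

n(C) = 20.1 / 12.01 = 1.674 mol
n(O2) = PV/RT = (23.0 × 9.68) / (0.08206 × 646) = 4.200 mol
For 1.674 mol C, stoichiometry requires (1/1) × 1.674 = 1.674 mol O2; 4.200 mol is available, so C is limiting.
n(O2) consumed = (1/1) × 1.674 = 1.674 mol; remaining = 4.200 − 1.674 = 2.526 mol
V(O2) = nRT/P = 2.526 × 0.08206 × 278 / 0.516 = 111.7 L

112 L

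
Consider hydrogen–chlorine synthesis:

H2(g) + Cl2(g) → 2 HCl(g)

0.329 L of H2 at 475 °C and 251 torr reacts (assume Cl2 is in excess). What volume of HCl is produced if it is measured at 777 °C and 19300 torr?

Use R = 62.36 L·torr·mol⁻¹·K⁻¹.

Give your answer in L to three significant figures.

0.0120 L

n(H2) = PV/RT = (251 × 0.329) / (62.36 × 748.15) = 0.001770 mol
n(HCl) = (2/1) × 0.001770 = 0.003540 mol
V = nRT/P = 0.003540 × 62.36 × 1050.15 / 19300 = 0.01201 L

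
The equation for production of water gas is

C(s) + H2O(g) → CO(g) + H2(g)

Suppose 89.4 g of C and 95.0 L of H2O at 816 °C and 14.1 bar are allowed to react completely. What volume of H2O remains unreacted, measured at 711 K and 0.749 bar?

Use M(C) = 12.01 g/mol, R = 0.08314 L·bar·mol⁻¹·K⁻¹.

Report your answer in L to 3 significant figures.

n(C) = 89.4 / 12.01 = 7.444 mol
n(H2O) = PV/RT = (14.1 × 95.0) / (0.08314 × 1089.15) = 14.79 mol
For 7.444 mol C, stoichiometry requires (1/1) × 7.444 = 7.444 mol H2O; 14.79 mol is available, so C is limiting.
n(H2O) consumed = (1/1) × 7.444 = 7.444 mol; remaining = 14.79 − 7.444 = 7.346 mol
V(H2O) = nRT/P = 7.346 × 0.08314 × 711 / 0.749 = 579.8 L

580 L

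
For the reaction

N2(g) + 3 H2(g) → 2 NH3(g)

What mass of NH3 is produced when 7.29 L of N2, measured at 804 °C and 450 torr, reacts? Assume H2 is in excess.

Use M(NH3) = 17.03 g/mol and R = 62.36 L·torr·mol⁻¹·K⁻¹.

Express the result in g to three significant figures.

1.66 g

n(N2) = PV/RT = (450 × 7.29) / (62.36 × 1077.15) = 0.04884 mol
n(NH3) = (2/1) × 0.04884 = 0.09768 mol
m(NH3) = 0.09768 × 17.03 = 1.663 g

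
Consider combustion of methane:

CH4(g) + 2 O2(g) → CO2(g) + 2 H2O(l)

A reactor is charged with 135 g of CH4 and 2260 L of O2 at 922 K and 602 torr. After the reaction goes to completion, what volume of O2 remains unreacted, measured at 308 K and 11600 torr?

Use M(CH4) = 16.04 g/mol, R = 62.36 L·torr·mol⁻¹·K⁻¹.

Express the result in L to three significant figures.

n(CH4) = 135 / 16.04 = 8.416 mol
n(O2) = PV/RT = (602 × 2260) / (62.36 × 922) = 23.66 mol
For 8.416 mol CH4, stoichiometry requires (2/1) × 8.416 = 16.83 mol O2; 23.66 mol is available, so CH4 is limiting.
n(O2) consumed = (2/1) × 8.416 = 16.83 mol; remaining = 23.66 − 16.83 = 6.830 mol
V(O2) = nRT/P = 6.830 × 62.36 × 308 / 11600 = 11.31 L

11.3 L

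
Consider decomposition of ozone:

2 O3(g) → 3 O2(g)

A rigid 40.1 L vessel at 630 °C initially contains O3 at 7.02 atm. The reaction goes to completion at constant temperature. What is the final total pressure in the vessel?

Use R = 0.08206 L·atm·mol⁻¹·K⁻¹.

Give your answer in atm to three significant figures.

10.5 atm

Since T and V are fixed, P_final/P_initial = n_final/n_initial = 3/2.
P_final = (3/2) × 7.02 = 10.53 atm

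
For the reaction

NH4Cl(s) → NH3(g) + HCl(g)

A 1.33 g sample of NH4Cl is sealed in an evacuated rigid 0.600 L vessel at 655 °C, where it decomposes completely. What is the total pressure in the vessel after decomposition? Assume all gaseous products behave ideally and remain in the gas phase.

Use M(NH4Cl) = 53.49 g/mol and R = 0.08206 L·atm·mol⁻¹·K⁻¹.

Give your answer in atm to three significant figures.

6.31 atm

n(NH4Cl) = 1.33 / 53.49 = 0.02486 mol
n(gas produced) = (2/1) × 0.02486 = 0.04972 mol
P = nRT/V = 0.04972 × 0.08206 × 928.15 / 0.600 = 6.311 atm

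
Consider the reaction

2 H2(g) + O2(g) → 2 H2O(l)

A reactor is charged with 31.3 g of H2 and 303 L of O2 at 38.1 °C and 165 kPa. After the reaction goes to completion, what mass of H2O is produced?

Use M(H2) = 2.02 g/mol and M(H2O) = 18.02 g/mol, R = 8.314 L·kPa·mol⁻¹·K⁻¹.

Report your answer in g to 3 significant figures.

279 g

n(H2) = 31.3 / 2.02 = 15.50 mol
n(O2) = PV/RT = (165 × 303) / (8.314 × 311.25) = 19.32 mol
For 15.50 mol H2, stoichiometry requires (1/2) × 15.50 = 7.750 mol O2; 19.32 mol is available, so H2 is limiting.
n(H2O) = (2/2) × 15.50 = 15.50 mol
m(H2O) = 15.50 × 18.02 = 279.3 g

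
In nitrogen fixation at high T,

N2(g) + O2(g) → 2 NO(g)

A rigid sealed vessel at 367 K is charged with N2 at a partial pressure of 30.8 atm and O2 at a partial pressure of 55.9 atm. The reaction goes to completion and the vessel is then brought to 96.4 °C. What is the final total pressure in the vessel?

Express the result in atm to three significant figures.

87.3 atm

At constant V, partial pressures at 367 K are proportional to moles, so apply stoichiometry directly to pressures.
P(O2) required for 30.8 atm of N2 = (1/1) × 30.8 = 30.80 atm; available 55.9 atm, so N2 is limiting.
P(O2) remaining = 55.9 − (1/1) × 30.8 = 25.10 atm
P(gaseous products) = (2)/1 × 30.8 = 61.60 atm
P_total at 367 K = 25.10 + 61.60 = 86.70 atm
Scaling to 96.4 °C: P = 86.70 × 369.55/367 = 87.30 atm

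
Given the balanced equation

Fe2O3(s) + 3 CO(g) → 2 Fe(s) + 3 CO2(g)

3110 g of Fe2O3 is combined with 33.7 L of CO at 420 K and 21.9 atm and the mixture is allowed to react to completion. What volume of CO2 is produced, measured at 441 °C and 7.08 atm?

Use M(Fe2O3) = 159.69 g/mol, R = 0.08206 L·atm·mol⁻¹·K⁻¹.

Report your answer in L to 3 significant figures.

177 L

n(Fe2O3) = 3110 / 159.69 = 19.48 mol
n(CO) = PV/RT = (21.9 × 33.7) / (0.08206 × 420) = 21.41 mol
For 19.48 mol Fe2O3, stoichiometry requires (3/1) × 19.48 = 58.44 mol CO; 21.41 mol is available, so CO is limiting.
n(CO2) = (3/3) × 21.41 = 21.41 mol
V(CO2) = nRT/P = 21.41 × 0.08206 × 714.15 / 7.08 = 177.2 L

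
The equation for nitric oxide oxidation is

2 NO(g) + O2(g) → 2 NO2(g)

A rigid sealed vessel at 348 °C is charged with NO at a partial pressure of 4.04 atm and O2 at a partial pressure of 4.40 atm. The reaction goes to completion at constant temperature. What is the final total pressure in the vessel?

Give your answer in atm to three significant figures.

6.42 atm

Because the vessel is rigid and T is held at 348 °C, work the stoichiometry in partial pressures (P_i = n_iRT/V).
P(O2) required for 4.04 atm of NO = (1/2) × 4.04 = 2.020 atm; available 4.40 atm, so NO is limiting.
P(O2) remaining = 4.40 − (1/2) × 4.04 = 2.380 atm
P(gaseous products) = (2)/2 × 4.04 = 4.040 atm
P_total at 348 °C = 2.380 + 4.040 = 6.420 atm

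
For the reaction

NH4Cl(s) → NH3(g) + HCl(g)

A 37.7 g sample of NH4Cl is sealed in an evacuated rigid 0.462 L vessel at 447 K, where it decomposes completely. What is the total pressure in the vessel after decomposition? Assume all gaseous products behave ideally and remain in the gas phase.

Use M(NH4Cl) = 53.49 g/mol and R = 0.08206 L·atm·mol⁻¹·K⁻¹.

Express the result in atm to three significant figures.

n(NH4Cl) = 37.7 / 53.49 = 0.7048 mol
n(gas produced) = (2/1) × 0.7048 = 1.410 mol
P = nRT/V = 1.410 × 0.08206 × 447 / 0.462 = 111.9 atm

112 atm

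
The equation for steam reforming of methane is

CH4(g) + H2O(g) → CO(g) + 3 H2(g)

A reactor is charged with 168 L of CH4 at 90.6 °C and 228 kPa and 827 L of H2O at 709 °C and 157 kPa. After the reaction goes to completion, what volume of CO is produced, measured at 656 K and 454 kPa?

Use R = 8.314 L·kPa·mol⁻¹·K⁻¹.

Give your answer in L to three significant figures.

n(CH4) = PV/RT = (228 × 168) / (8.314 × 363.75) = 12.67 mol
n(H2O) = PV/RT = (157 × 827) / (8.314 × 982.15) = 15.90 mol
For 12.67 mol CH4, stoichiometry requires (1/1) × 12.67 = 12.67 mol H2O; 15.90 mol is available, so CH4 is limiting.
n(CO) = (1/1) × 12.67 = 12.67 mol
V(CO) = nRT/P = 12.67 × 8.314 × 656 / 454 = 152.2 L

152 L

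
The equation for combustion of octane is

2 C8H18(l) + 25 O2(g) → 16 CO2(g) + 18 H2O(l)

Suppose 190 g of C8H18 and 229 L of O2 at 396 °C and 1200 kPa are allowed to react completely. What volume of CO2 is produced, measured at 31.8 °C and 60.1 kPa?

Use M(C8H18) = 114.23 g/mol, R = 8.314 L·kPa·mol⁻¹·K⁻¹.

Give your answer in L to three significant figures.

n(C8H18) = 190 / 114.23 = 1.663 mol
n(O2) = PV/RT = (1200 × 229) / (8.314 × 669.15) = 49.40 mol
For 1.663 mol C8H18, stoichiometry requires (25/2) × 1.663 = 20.79 mol O2; 49.40 mol is available, so C8H18 is limiting.
n(CO2) = (16/2) × 1.663 = 13.30 mol
V(CO2) = nRT/P = 13.30 × 8.314 × 304.95 / 60.1 = 561.1 L

561 L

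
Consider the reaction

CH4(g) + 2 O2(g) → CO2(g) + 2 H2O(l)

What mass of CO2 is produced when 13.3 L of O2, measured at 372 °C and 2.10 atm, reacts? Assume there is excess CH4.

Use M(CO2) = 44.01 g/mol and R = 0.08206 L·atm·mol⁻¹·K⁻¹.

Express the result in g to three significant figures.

11.6 g

n(O2) = PV/RT = (2.10 × 13.3) / (0.08206 × 645.15) = 0.5276 mol
n(CO2) = (1/2) × 0.5276 = 0.2638 mol
m(CO2) = 0.2638 × 44.01 = 11.61 g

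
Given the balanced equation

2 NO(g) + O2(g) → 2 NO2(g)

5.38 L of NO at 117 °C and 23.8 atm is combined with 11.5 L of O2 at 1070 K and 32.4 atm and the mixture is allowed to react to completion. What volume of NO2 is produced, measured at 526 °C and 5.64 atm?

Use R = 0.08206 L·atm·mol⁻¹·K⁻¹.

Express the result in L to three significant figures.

46.5 L

n(NO) = PV/RT = (23.8 × 5.38) / (0.08206 × 390.15) = 3.999 mol
n(O2) = PV/RT = (32.4 × 11.5) / (0.08206 × 1070) = 4.244 mol
For 3.999 mol NO, stoichiometry requires (1/2) × 3.999 = 2.000 mol O2; 4.244 mol is available, so NO is limiting.
n(NO2) = (2/2) × 3.999 = 3.999 mol
V(NO2) = nRT/P = 3.999 × 0.08206 × 799.15 / 5.64 = 46.50 L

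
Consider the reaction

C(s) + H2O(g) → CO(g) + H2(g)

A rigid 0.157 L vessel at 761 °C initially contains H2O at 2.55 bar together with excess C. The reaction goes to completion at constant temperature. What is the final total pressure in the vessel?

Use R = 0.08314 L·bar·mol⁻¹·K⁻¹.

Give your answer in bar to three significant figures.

At constant T and V, P ∝ n(gas): 1 mol gas → 2 mol gas.
P_final = (2/1) × 2.55 = 5.100 bar

5.10 bar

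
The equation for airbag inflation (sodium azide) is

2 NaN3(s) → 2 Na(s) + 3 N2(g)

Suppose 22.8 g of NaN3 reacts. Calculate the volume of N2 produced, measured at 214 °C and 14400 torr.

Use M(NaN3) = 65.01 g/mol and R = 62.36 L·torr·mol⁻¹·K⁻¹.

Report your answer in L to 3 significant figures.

n(NaN3) = 22.80 / 65.01 = 0.3507 mol
n(N2) = (3/2) × 0.3507 = 0.5261 mol
V = nRT/P = 0.5261 × 62.36 × 487.15 / 14400 = 1.110 L

1.11 L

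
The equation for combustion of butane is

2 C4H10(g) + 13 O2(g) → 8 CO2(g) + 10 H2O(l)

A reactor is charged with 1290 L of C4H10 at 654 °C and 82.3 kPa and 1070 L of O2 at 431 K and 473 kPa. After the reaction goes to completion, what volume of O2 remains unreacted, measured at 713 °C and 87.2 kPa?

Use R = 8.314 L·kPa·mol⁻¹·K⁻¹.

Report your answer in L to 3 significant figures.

4860 L

n(C4H10) = PV/RT = (82.3 × 1290) / (8.314 × 927.15) = 13.77 mol
n(O2) = PV/RT = (473 × 1070) / (8.314 × 431) = 141.2 mol
For 13.77 mol C4H10, stoichiometry requires (13/2) × 13.77 = 89.50 mol O2; 141.2 mol is available, so C4H10 is limiting.
n(O2) consumed = (13/2) × 13.77 = 89.50 mol; remaining = 141.2 − 89.50 = 51.70 mol
V(O2) = nRT/P = 51.70 × 8.314 × 986.15 / 87.2 = 4861 L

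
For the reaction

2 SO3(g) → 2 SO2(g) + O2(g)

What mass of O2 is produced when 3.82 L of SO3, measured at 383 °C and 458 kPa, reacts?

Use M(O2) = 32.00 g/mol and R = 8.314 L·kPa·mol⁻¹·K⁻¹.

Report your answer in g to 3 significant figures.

n(SO3) = PV/RT = (458 × 3.82) / (8.314 × 656.15) = 0.3207 mol
n(O2) = (1/2) × 0.3207 = 0.1603 mol
m(O2) = 0.1603 × 32.00 = 5.130 g

5.13 g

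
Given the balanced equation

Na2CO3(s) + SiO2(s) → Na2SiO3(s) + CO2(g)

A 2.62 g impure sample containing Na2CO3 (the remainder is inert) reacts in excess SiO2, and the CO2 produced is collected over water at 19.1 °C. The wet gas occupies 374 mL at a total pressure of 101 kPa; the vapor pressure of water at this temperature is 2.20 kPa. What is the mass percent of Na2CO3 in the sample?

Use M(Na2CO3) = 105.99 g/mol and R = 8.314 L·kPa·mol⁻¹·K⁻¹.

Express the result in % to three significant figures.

61.5 %

P(CO2) = 101 − 2.20 = 98.80 kPa
n(CO2) = PV/RT = (98.80 × 0.3740) / (8.314 × 292.25) = 0.01521 mol
n(Na2CO3) = (1/1) × 0.01521 = 0.01521 mol
m(Na2CO3) = 0.01521 × 105.99 = 1.612 g
%Na2CO3 = 1.612 / 2.62 × 100 = 61.53%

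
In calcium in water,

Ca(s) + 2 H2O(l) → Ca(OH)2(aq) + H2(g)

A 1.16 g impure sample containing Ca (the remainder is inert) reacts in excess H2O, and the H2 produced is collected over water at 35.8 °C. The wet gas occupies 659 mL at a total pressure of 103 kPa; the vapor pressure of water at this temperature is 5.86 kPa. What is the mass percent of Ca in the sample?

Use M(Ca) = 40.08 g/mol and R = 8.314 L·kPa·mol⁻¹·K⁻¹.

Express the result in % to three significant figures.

P(H2) = 103 − 5.86 = 97.14 kPa
n(H2) = PV/RT = (97.14 × 0.6590) / (8.314 × 308.95) = 0.02492 mol
n(Ca) = (1/1) × 0.02492 = 0.02492 mol
m(Ca) = 0.02492 × 40.08 = 0.9988 g
%Ca = 0.9988 / 1.16 × 100 = 86.10%

86.1 %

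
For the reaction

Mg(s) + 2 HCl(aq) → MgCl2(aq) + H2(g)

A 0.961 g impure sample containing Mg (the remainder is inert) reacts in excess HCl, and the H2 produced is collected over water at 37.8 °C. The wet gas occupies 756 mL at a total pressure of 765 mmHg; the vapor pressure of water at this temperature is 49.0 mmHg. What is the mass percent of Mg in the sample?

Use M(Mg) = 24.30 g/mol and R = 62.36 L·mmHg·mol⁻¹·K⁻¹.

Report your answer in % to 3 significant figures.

P(H2) = 765 − 49.0 = 716.0 mmHg
n(H2) = PV/RT = (716.0 × 0.7560) / (62.36 × 310.95) = 0.02792 mol
n(Mg) = (1/1) × 0.02792 = 0.02792 mol
m(Mg) = 0.02792 × 24.30 = 0.6785 g
%Mg = 0.6785 / 0.961 × 100 = 70.60%

70.6 %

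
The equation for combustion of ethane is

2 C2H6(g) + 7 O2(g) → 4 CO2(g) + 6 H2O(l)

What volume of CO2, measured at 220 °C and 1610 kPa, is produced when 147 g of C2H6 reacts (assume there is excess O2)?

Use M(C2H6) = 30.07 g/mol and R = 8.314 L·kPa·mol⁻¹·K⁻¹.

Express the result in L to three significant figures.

n(C2H6) = 147.0 / 30.07 = 4.889 mol
n(CO2) = (4/2) × 4.889 = 9.778 mol
V = nRT/P = 9.778 × 8.314 × 493.15 / 1610 = 24.90 L

24.9 L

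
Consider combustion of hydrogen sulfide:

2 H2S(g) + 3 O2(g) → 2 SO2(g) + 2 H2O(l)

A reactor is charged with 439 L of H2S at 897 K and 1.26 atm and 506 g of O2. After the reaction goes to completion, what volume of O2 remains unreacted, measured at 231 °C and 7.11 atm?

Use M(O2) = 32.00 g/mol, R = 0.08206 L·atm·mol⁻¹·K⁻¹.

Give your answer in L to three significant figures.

n(H2S) = PV/RT = (1.26 × 439) / (0.08206 × 897) = 7.515 mol
n(O2) = 506 / 32.00 = 15.81 mol
For 7.515 mol H2S, stoichiometry requires (3/2) × 7.515 = 11.27 mol O2; 15.81 mol is available, so H2S is limiting.
n(O2) consumed = (3/2) × 7.515 = 11.27 mol; remaining = 15.81 − 11.27 = 4.540 mol
V(O2) = nRT/P = 4.540 × 0.08206 × 504.15 / 7.11 = 26.42 L

26.4 L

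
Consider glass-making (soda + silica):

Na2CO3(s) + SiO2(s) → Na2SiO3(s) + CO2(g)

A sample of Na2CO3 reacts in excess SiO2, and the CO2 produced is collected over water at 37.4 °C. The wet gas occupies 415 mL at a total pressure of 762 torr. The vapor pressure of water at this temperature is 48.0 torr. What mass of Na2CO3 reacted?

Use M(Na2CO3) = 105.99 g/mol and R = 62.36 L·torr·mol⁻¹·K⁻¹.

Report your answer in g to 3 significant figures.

1.62 g

P(CO2) = 762 − 48.0 = 714.0 torr
n(CO2) = PV/RT = (714.0 × 0.4150) / (62.36 × 310.55) = 0.01530 mol
n(Na2CO3) = (1/1) × 0.01530 = 0.01530 mol
m(Na2CO3) = 0.01530 × 105.99 = 1.622 g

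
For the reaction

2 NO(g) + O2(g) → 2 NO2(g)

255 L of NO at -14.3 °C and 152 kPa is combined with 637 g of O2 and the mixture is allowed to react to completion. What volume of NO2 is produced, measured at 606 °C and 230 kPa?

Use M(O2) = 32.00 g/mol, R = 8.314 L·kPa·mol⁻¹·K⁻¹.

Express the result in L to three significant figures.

n(NO) = PV/RT = (152 × 255) / (8.314 × 258.85) = 18.01 mol
n(O2) = 637 / 32.00 = 19.91 mol
For 18.01 mol NO, stoichiometry requires (1/2) × 18.01 = 9.005 mol O2; 19.91 mol is available, so NO is limiting.
n(NO2) = (2/2) × 18.01 = 18.01 mol
V(NO2) = nRT/P = 18.01 × 8.314 × 879.15 / 230 = 572.3 L

572 L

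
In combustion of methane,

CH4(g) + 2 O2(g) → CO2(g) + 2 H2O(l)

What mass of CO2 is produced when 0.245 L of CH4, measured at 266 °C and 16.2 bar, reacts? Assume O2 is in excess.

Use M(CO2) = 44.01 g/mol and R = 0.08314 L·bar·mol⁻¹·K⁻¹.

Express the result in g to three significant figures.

3.90 g

n(CH4) = PV/RT = (16.2 × 0.245) / (0.08314 × 539.15) = 0.08854 mol
n(CO2) = (1/1) × 0.08854 = 0.08854 mol
m(CO2) = 0.08854 × 44.01 = 3.897 g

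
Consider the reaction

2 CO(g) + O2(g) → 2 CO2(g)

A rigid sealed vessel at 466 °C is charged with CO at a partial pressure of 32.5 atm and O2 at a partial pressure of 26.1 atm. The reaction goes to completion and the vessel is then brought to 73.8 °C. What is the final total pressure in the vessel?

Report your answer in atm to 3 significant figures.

19.9 atm

Because the vessel is rigid and T is held at 466 °C, work the stoichiometry in partial pressures (P_i = n_iRT/V).
P(O2) required for 32.5 atm of CO = (1/2) × 32.5 = 16.25 atm; available 26.1 atm, so CO is limiting.
P(O2) remaining = 26.1 − (1/2) × 32.5 = 9.850 atm
P(gaseous products) = (2)/2 × 32.5 = 32.50 atm
P_total at 466 °C = 9.850 + 32.50 = 42.35 atm
Scaling to 73.8 °C: P = 42.35 × 346.95/739.15 = 19.88 atm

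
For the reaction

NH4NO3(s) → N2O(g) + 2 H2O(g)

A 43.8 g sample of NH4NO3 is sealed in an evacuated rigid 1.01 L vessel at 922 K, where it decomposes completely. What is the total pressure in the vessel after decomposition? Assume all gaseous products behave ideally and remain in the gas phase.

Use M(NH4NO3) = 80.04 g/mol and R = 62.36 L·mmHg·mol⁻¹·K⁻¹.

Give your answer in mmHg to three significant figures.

93500 mmHg

n(NH4NO3) = 43.8 / 80.04 = 0.5472 mol
n(gas produced) = (3/1) × 0.5472 = 1.642 mol
P = nRT/V = 1.642 × 62.36 × 922 / 1.01 = 93470 mmHg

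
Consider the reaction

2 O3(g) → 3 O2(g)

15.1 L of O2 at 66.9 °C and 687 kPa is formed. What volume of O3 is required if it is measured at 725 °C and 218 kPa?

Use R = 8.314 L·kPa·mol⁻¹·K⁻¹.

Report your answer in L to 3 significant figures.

n(O2) = PV/RT = (687 × 15.1) / (8.314 × 340.05) = 3.669 mol
n(O3) = (2/3) × 3.669 = 2.446 mol
V = nRT/P = 2.446 × 8.314 × 998.15 / 218 = 93.11 L

93.1 L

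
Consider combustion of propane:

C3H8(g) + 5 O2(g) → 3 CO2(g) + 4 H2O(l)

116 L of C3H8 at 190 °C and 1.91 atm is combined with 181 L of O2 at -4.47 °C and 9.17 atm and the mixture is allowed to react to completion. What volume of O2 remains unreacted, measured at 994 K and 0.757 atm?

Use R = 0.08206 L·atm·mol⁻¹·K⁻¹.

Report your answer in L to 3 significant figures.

4970 L

n(C3H8) = PV/RT = (1.91 × 116) / (0.08206 × 463.15) = 5.830 mol
n(O2) = PV/RT = (9.17 × 181) / (0.08206 × 268.68) = 75.28 mol
For 5.830 mol C3H8, stoichiometry requires (5/1) × 5.830 = 29.15 mol O2; 75.28 mol is available, so C3H8 is limiting.
n(O2) consumed = (5/1) × 5.830 = 29.15 mol; remaining = 75.28 − 29.15 = 46.13 mol
V(O2) = nRT/P = 46.13 × 0.08206 × 994 / 0.757 = 4971 L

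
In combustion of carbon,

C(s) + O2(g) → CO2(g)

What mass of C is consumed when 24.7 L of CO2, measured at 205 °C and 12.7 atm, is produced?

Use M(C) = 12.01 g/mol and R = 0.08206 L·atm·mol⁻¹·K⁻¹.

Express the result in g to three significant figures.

n(CO2) = PV/RT = (12.7 × 24.7) / (0.08206 × 478.15) = 7.995 mol
n(C) = (1/1) × 7.995 = 7.995 mol
m(C) = 7.995 × 12.01 = 96.02 g

96.0 g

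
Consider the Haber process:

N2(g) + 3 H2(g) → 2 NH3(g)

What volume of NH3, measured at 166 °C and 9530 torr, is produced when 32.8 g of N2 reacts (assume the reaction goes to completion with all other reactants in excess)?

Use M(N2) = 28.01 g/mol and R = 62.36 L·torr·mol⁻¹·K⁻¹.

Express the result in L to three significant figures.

6.73 L

n(N2) = 32.80 / 28.01 = 1.171 mol
n(NH3) = (2/1) × 1.171 = 2.342 mol
V = nRT/P = 2.342 × 62.36 × 439.15 / 9530 = 6.730 L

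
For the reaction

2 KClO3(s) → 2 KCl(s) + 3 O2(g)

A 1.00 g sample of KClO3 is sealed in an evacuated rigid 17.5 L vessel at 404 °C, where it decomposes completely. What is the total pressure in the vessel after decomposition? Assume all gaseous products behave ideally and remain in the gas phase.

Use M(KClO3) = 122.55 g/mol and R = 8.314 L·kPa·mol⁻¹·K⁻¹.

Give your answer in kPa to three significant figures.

n(KClO3) = 1.00 / 122.55 = 0.008160 mol
n(gas produced) = (3/2) × 0.008160 = 0.01224 mol
P = nRT/V = 0.01224 × 8.314 × 677.15 / 17.5 = 3.938 kPa

3.94 kPa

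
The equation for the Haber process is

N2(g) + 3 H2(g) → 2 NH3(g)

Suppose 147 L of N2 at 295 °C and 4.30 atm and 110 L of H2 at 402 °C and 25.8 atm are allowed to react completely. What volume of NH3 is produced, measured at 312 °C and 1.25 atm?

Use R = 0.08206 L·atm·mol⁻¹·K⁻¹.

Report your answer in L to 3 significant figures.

1040 L

n(N2) = PV/RT = (4.30 × 147) / (0.08206 × 568.15) = 13.56 mol
n(H2) = PV/RT = (25.8 × 110) / (0.08206 × 675.15) = 51.22 mol
For 13.56 mol N2, stoichiometry requires (3/1) × 13.56 = 40.68 mol H2; 51.22 mol is available, so N2 is limiting.
n(NH3) = (2/1) × 13.56 = 27.12 mol
V(NH3) = nRT/P = 27.12 × 0.08206 × 585.15 / 1.25 = 1042 L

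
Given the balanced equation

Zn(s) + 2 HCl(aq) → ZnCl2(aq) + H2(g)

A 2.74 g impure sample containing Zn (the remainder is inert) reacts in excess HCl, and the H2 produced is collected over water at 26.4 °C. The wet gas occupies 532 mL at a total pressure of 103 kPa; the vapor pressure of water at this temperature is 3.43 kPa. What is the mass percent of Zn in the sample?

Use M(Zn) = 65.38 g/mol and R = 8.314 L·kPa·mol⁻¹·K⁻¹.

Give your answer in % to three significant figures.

50.8 %

P(H2) = 103 − 3.43 = 99.57 kPa
n(H2) = PV/RT = (99.57 × 0.5320) / (8.314 × 299.55) = 0.02127 mol
n(Zn) = (1/1) × 0.02127 = 0.02127 mol
m(Zn) = 0.02127 × 65.38 = 1.391 g
%Zn = 1.391 / 2.74 × 100 = 50.77%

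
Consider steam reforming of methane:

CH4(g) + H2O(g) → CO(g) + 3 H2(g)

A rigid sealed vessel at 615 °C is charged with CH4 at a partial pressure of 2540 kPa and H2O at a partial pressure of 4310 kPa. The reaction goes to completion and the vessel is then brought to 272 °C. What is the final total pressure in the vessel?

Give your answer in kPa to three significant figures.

7320 kPa

Because the vessel is rigid and T is held at 615 °C, work the stoichiometry in partial pressures (P_i = n_iRT/V).
P(H2O) required for 2540 kPa of CH4 = (1/1) × 2540 = 2540 kPa; available 4310 kPa, so CH4 is limiting.
P(H2O) remaining = 4310 − (1/1) × 2540 = 1770 kPa
P(gaseous products) = (1+3)/1 × 2540 = 10160 kPa
P_total at 615 °C = 1770 + 10160 = 11930 kPa
Scaling to 272 °C: P = 11930 × 545.15/888.15 = 7323 kPa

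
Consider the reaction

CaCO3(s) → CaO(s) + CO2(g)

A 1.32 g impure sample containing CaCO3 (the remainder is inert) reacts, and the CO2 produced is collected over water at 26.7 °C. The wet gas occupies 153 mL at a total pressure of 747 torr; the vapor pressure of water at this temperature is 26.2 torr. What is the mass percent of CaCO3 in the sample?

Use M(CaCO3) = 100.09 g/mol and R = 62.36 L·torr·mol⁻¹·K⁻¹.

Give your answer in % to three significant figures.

44.7 %

P(CO2) = 747 − 26.2 = 720.8 torr
n(CO2) = PV/RT = (720.8 × 0.1530) / (62.36 × 299.85) = 0.005898 mol
n(CaCO3) = (1/1) × 0.005898 = 0.005898 mol
m(CaCO3) = 0.005898 × 100.09 = 0.5903 g
%CaCO3 = 0.5903 / 1.32 × 100 = 44.72%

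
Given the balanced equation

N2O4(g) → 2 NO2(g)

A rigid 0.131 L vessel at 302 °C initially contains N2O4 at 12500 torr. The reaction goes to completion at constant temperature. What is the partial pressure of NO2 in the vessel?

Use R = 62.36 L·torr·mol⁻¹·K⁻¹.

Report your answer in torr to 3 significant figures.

25000 torr

n(N2O4)₀ = PV/RT = (12500 × 0.131) / (62.36 × 575.15) = 0.04566 mol
n(NO2) = (2/1) × 0.04566 = 0.09132 mol
P(NO2) = nRT/V = 0.09132 × 62.36 × 575.15 / 0.131 = 25000 torr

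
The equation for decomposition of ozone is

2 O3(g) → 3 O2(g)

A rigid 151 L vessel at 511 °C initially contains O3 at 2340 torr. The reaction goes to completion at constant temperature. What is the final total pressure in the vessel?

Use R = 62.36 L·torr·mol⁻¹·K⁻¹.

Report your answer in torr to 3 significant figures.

3510 torr

Rigid vessel, constant T ⇒ P scales with total gas moles (2 → 3).
P_final = (3/2) × 2340 = 3510 torr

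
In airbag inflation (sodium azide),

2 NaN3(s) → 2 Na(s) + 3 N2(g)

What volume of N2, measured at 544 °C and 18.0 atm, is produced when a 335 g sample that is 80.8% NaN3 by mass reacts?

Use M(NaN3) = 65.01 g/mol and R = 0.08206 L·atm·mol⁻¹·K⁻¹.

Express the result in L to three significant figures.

23.3 L

mass of NaN3 = 335 × 80.8/100 = 270.7 g
n(NaN3) = 270.7 / 65.01 = 4.164 mol
n(N2) = (3/2) × 4.164 = 6.246 mol
V = nRT/P = 6.246 × 0.08206 × 817.15 / 18.0 = 23.27 L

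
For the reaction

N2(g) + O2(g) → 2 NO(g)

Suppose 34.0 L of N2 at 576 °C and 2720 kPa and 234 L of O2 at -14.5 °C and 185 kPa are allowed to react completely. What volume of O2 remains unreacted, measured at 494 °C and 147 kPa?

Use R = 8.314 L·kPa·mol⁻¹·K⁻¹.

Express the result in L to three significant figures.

n(N2) = PV/RT = (2720 × 34.0) / (8.314 × 849.15) = 13.10 mol
n(O2) = PV/RT = (185 × 234) / (8.314 × 258.65) = 20.13 mol
For 13.10 mol N2, stoichiometry requires (1/1) × 13.10 = 13.10 mol O2; 20.13 mol is available, so N2 is limiting.
n(O2) consumed = (1/1) × 13.10 = 13.10 mol; remaining = 20.13 − 13.10 = 7.030 mol
V(O2) = nRT/P = 7.030 × 8.314 × 767.15 / 147 = 305.0 L

305 L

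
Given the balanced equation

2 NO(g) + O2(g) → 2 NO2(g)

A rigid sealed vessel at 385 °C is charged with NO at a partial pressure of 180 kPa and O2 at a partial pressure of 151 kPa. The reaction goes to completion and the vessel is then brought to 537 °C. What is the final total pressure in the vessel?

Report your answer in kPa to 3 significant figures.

297 kPa

With V and T fixed, P_i ∝ n_i, so the mole ratios apply directly to partial pressures at 385 °C.
P(O2) required for 180 kPa of NO = (1/2) × 180 = 90.00 kPa; available 151 kPa, so NO is limiting.
P(O2) remaining = 151 − (1/2) × 180 = 61.00 kPa
P(gaseous products) = (2)/2 × 180 = 180.0 kPa
P_total at 385 °C = 61.00 + 180.0 = 241.0 kPa
Scaling to 537 °C: P = 241.0 × 810.15/658.15 = 296.7 kPa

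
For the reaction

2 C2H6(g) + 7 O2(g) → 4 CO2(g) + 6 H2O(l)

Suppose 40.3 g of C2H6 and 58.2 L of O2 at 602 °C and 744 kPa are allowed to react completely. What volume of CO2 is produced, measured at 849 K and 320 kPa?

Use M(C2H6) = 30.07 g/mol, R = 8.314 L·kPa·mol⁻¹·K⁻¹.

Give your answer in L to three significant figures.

59.1 L

n(C2H6) = 40.3 / 30.07 = 1.340 mol
n(O2) = PV/RT = (744 × 58.2) / (8.314 × 875.15) = 5.951 mol
For 1.340 mol C2H6, stoichiometry requires (7/2) × 1.340 = 4.690 mol O2; 5.951 mol is available, so C2H6 is limiting.
n(CO2) = (4/2) × 1.340 = 2.680 mol
V(CO2) = nRT/P = 2.680 × 8.314 × 849 / 320 = 59.12 L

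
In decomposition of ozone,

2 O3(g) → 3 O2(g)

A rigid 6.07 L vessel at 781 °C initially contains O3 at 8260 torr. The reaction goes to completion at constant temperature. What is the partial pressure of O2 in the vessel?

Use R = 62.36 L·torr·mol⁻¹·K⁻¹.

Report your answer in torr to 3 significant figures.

n(O3)₀ = PV/RT = (8260 × 6.07) / (62.36 × 1054.15) = 0.7627 mol
n(O2) = (3/2) × 0.7627 = 1.144 mol
P(O2) = nRT/V = 1.144 × 62.36 × 1054.15 / 6.07 = 12390 torr

12400 torr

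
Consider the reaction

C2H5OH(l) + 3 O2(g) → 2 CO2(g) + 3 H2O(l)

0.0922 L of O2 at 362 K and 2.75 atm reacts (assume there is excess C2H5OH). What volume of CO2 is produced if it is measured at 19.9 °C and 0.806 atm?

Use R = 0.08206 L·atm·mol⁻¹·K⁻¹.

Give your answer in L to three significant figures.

0.170 L

n(O2) = PV/RT = (2.75 × 0.0922) / (0.08206 × 362) = 0.008535 mol
n(CO2) = (2/3) × 0.008535 = 0.005690 mol
V = nRT/P = 0.005690 × 0.08206 × 293.05 / 0.806 = 0.1698 L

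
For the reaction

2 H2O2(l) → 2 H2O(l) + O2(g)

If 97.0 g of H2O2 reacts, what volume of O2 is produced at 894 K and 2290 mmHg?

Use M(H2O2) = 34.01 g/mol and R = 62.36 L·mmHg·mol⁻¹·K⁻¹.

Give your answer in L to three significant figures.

n(H2O2) = 97.00 / 34.01 = 2.852 mol
n(O2) = (1/2) × 2.852 = 1.426 mol
V = nRT/P = 1.426 × 62.36 × 894 / 2290 = 34.72 L

34.7 L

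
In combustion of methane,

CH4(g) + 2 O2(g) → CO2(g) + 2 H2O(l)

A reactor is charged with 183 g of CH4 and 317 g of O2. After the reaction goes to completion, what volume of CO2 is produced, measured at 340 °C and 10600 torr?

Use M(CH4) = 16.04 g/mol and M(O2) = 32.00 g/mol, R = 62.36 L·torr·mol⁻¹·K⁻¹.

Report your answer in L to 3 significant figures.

17.9 L

n(CH4) = 183 / 16.04 = 11.41 mol
n(O2) = 317 / 32.00 = 9.906 mol
For 11.41 mol CH4, stoichiometry requires (2/1) × 11.41 = 22.82 mol O2; 9.906 mol is available, so O2 is limiting.
n(CO2) = (1/2) × 9.906 = 4.953 mol
V(CO2) = nRT/P = 4.953 × 62.36 × 613.15 / 10600 = 17.87 L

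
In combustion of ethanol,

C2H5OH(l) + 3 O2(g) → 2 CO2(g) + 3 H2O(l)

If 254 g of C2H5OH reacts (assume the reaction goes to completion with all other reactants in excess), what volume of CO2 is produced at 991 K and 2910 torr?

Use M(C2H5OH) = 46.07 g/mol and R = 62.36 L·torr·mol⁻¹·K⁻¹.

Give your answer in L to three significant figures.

234 L

n(C2H5OH) = 254.0 / 46.07 = 5.513 mol
n(CO2) = (2/1) × 5.513 = 11.03 mol
V = nRT/P = 11.03 × 62.36 × 991 / 2910 = 234.2 L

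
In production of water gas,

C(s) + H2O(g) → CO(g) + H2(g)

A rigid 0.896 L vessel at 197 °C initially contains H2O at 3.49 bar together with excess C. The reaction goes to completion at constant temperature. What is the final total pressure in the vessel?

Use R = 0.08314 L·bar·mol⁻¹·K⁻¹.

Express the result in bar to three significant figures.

At constant T and V, P ∝ n(gas): 1 mol gas → 2 mol gas.
P_final = (2/1) × 3.49 = 6.980 bar

6.98 bar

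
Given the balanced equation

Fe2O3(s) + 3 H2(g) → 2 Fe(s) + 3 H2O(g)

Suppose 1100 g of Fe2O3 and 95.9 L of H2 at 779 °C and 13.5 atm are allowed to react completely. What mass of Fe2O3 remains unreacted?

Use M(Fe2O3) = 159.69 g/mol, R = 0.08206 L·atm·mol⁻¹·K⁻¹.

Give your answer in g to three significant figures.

302 g

n(Fe2O3) = 1100 / 159.69 = 6.888 mol
n(H2) = PV/RT = (13.5 × 95.9) / (0.08206 × 1052.15) = 14.99 mol
For 6.888 mol Fe2O3, stoichiometry requires (3/1) × 6.888 = 20.66 mol H2; 14.99 mol is available, so H2 is limiting.
n(Fe2O3) consumed = (1/3) × 14.99 = 4.997 mol; remaining = 6.888 − 4.997 = 1.891 mol
m(Fe2O3) = 1.891 × 159.69 = 302.0 g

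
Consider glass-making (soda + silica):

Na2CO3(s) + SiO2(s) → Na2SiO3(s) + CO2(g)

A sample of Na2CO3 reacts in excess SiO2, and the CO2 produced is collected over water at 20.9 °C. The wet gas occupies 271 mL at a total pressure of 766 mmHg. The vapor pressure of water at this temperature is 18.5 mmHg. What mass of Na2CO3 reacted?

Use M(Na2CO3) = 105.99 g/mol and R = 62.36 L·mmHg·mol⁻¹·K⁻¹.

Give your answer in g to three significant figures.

1.17 g

P(CO2) = 766 − 18.5 = 747.5 mmHg
n(CO2) = PV/RT = (747.5 × 0.2710) / (62.36 × 294.05) = 0.01105 mol
n(Na2CO3) = (1/1) × 0.01105 = 0.01105 mol
m(Na2CO3) = 0.01105 × 105.99 = 1.171 g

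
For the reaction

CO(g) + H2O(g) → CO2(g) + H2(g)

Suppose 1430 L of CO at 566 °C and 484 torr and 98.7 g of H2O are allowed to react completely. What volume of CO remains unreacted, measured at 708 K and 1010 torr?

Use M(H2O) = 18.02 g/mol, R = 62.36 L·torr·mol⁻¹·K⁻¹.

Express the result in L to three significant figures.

n(CO) = PV/RT = (484 × 1430) / (62.36 × 839.15) = 13.23 mol
n(H2O) = 98.7 / 18.02 = 5.477 mol
For 13.23 mol CO, stoichiometry requires (1/1) × 13.23 = 13.23 mol H2O; 5.477 mol is available, so H2O is limiting.
n(CO) consumed = (1/1) × 5.477 = 5.477 mol; remaining = 13.23 − 5.477 = 7.753 mol
V(CO) = nRT/P = 7.753 × 62.36 × 708 / 1010 = 338.9 L

339 L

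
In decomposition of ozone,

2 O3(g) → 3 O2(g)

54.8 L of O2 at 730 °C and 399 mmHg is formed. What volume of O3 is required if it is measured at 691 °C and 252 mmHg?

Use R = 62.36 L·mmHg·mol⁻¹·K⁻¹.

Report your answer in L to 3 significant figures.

n(O2) = PV/RT = (399 × 54.8) / (62.36 × 1003.15) = 0.3495 mol
n(O3) = (2/3) × 0.3495 = 0.2330 mol
V = nRT/P = 0.2330 × 62.36 × 964.15 / 252 = 55.59 L

55.6 L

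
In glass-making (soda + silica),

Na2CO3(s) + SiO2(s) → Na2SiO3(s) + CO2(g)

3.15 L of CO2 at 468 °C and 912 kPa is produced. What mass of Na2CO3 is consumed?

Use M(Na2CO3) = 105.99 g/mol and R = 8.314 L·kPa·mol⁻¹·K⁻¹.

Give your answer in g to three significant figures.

49.4 g

n(CO2) = PV/RT = (912 × 3.15) / (8.314 × 741.15) = 0.4662 mol
n(Na2CO3) = (1/1) × 0.4662 = 0.4662 mol
m(Na2CO3) = 0.4662 × 105.99 = 49.41 g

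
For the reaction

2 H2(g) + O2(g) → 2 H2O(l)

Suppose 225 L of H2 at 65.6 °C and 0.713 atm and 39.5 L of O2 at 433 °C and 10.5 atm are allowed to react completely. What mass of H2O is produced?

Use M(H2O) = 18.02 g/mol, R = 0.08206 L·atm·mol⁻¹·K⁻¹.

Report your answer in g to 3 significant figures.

n(H2) = PV/RT = (0.713 × 225) / (0.08206 × 338.75) = 5.771 mol
n(O2) = PV/RT = (10.5 × 39.5) / (0.08206 × 706.15) = 7.157 mol
For 5.771 mol H2, stoichiometry requires (1/2) × 5.771 = 2.885 mol O2; 7.157 mol is available, so H2 is limiting.
n(H2O) = (2/2) × 5.771 = 5.771 mol
m(H2O) = 5.771 × 18.02 = 104.0 g

104 g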